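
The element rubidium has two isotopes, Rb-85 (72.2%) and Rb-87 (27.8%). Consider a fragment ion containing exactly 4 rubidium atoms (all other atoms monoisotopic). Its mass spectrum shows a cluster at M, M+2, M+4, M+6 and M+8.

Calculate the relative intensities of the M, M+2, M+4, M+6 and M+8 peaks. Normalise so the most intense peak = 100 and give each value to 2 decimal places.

64.93 : 100.00 : 57.76 : 14.83 : 1.43

Each Rb atom is independently Rb-85 (p = 0.722) or Rb-87 (q = 0.278); the cluster is the binomial expansion (p + q)^4.
P(M) = 0.722^4 = 0.271737
P(M+2) = 4 × 0.722^3 × 0.278^1 = 0.418520
P(M+4) = 6 × 0.722^2 × 0.278^2 = 0.241721
P(M+6) = 4 × 0.722^1 × 0.278^3 = 0.062049
P(M+8) = 0.278^4 = 0.005973
The M+2 peak is largest (0.418520); scaling to 100 gives 64.93 : 100.00 : 57.76 : 14.83 : 1.43.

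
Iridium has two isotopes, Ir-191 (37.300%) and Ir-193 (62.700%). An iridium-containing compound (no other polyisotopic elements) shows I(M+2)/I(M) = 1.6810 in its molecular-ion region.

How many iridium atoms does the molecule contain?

1

With n Ir atoms, P(M+2)/P(M) = C(n,1)·p^(n−1)q / p^n = n·q/p = n · 0.62700/0.37300.
n = 1.6810 × 0.37300/0.62700 = 1.00 ≈ 1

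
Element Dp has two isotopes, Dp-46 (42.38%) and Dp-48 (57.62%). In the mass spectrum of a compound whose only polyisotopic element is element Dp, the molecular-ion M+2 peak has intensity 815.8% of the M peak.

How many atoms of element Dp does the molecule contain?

With n Dp atoms, P(M+2)/P(M) = C(n,1)·p^(n−1)q / p^n = n·q/p = n · 0.5762/0.4238.
n = 8.158 × 0.4238/0.5762 = 6.00 ≈ 6

6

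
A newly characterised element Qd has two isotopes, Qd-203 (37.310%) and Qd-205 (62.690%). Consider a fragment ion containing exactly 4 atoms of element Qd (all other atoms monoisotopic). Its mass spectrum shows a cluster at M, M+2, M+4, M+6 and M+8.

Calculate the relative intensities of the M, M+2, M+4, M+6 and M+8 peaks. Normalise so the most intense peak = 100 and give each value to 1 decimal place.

5.3 : 35.4 : 89.3 : 100.0 : 42.0

Each Qd atom is independently Qd-203 (p = 0.37310) or Qd-205 (q = 0.62690); the cluster is the binomial expansion (p + q)^4.
P(M) = 0.37310^4 = 0.019378
P(M+2) = 4 × 0.37310^3 × 0.62690^1 = 0.130237
P(M+4) = 6 × 0.37310^2 × 0.62690^2 = 0.328245
P(M+6) = 4 × 0.37310^1 × 0.62690^3 = 0.367689
P(M+8) = 0.62690^4 = 0.154452
The M+6 peak is largest (0.367689); scaling to 100 gives 5.3 : 35.4 : 89.3 : 100.0 : 42.0.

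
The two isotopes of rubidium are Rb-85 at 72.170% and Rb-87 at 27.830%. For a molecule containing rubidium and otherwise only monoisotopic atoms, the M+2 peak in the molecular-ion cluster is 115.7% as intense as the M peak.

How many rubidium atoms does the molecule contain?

For n independent Rb atoms, I(M+2)/I(M) = n · (abundance Rb-87) / (abundance Rb-85) = n · 0.27830/0.72170.
n = 1.157 × 0.72170/0.27830 = 3.00 ≈ 3

3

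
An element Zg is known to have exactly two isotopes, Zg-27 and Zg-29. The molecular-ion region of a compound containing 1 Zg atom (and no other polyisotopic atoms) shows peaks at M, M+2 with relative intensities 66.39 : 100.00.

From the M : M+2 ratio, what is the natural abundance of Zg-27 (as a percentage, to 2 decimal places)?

39.90%

Let p = fractional abundance of Zg-27. I(M+2)/I(M) = [C(1,1)·p^0·(1−p)] / p^1 = 1·(1−p)/p = 100.00/66.39 = 1.5063
(1−p)/p = 1.5063/1 = 1.5063  ⇒  p = 1/(1 + 1.5063) = 0.3990
Zg-27: 39.90%, Zg-29: 60.10%.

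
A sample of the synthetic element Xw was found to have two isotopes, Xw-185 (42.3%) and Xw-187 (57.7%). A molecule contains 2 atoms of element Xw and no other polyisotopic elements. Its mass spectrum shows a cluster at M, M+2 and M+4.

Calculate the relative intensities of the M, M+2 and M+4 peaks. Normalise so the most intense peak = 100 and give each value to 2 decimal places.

36.66 : 100.00 : 68.20

Expanding (0.423 + 0.577)^2:
P(M) = 0.423^2 = 0.178929
P(M+2) = 2 × 0.423^1 × 0.577^1 = 0.488142
P(M+4) = 0.577^2 = 0.332929
The M+2 peak is largest (0.488142); scaling to 100 gives 36.66 : 100.00 : 68.20.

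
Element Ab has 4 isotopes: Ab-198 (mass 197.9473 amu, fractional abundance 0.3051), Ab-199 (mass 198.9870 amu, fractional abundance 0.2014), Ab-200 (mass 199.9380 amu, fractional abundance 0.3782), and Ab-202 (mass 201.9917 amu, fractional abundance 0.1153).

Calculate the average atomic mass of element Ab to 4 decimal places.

Ar = Σ fᵢ·mᵢ = 0.3051 × 197.9473 + 0.2014 × 198.9870 + 0.3782 × 199.9380 + 0.1153 × 201.9917
= 60.39372 + 40.07598 + 75.61655 + 23.28964 = 199.37589 amu

199.3759 amu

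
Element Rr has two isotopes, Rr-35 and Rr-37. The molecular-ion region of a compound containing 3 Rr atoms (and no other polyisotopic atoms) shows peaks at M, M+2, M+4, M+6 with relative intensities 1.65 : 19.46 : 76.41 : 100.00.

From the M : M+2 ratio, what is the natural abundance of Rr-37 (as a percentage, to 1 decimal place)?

79.7%

Let p = fractional abundance of Rr-35. I(M+2)/I(M) = [C(3,1)·p^2·(1−p)] / p^3 = 3·(1−p)/p = 19.46/1.65 = 11.7939
(1−p)/p = 11.7939/3 = 3.9313  ⇒  p = 1/(1 + 3.9313) = 0.2028
Rr-35: 20.3%, Rr-37: 79.7%.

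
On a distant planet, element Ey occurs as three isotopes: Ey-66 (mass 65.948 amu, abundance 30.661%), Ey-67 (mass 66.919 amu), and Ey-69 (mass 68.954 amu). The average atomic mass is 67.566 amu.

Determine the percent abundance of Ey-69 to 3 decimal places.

The remaining 69.339% is split between Ey-67 (fraction x) and Ey-69 (fraction 0.69339 − x).
Substituting: 66.919x + 68.954(0.69339 − x) = 47.34568372
(66.919 − 68.954)x = -0.46633034  ⇒  x = 0.22915, y = 0.46424
Ey-67: 22.915%, Ey-69: 46.424%.

46.424%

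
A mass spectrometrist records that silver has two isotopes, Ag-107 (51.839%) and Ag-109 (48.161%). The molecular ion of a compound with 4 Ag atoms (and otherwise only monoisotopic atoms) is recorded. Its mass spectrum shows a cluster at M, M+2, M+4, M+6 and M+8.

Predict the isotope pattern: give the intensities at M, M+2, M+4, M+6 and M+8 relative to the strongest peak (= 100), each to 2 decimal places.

19.31 : 71.76 : 100.00 : 61.94 : 14.39

The 4 Ag atoms are independent, so intensities follow the terms of (0.51839 + 0.48161)^4.
P(M) = 0.51839^4 = 0.072215
P(M+2) = 4 × 0.51839^3 × 0.48161^1 = 0.268365
P(M+4) = 6 × 0.51839^2 × 0.48161^2 = 0.373986
P(M+6) = 4 × 0.51839^1 × 0.48161^3 = 0.231634
P(M+8) = 0.48161^4 = 0.053800
The M+4 peak is largest (0.373986); scaling to 100 gives 19.31 : 71.76 : 100.00 : 61.94 : 14.39.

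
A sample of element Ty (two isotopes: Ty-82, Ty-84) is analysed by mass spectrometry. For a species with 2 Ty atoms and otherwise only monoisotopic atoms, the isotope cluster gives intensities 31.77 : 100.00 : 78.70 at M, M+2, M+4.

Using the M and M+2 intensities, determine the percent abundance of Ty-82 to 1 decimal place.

38.9%

If p is the fraction of Ty that is Ty-82, then I(M+2)/I(M) = [C(2,1)·p^1·(1−p)] / p^2 = 2·(1−p)/p = 100.00/31.77 = 3.1476
(1−p)/p = 3.1476/2 = 1.5738  ⇒  p = 1/(1 + 1.5738) = 0.3885
Ty-82: 38.9%, Ty-84: 61.1%.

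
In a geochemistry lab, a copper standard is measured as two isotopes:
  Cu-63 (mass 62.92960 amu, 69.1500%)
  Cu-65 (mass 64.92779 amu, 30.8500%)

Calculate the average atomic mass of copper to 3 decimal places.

Weight each isotope mass by its fractional abundance: 0.691500 × 62.92960 + 0.308500 × 64.92779
= 43.515818 + 20.030223 = 63.546041 amu

63.546 amu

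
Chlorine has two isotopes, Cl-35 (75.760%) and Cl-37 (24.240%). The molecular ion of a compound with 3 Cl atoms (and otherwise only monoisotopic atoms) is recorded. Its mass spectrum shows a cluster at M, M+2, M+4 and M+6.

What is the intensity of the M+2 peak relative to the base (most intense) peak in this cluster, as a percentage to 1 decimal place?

Term probabilities: M 0.4348, M+2 0.4174, M+4 0.1335, M+6 0.0142. Base peak = M.
P(M) = C(3,0) × 0.75760^3 × 0.24240^0 = 1 × 0.4348304 × 1.0000 = 0.434830 (base)
P(M+2) = C(3,1) × 0.75760^2 × 0.24240^1 = 3 × 0.57395776 × 0.2424 = 0.417382
Relative intensity = 0.417382 / 0.434830 × 100 = 96.0

96.0%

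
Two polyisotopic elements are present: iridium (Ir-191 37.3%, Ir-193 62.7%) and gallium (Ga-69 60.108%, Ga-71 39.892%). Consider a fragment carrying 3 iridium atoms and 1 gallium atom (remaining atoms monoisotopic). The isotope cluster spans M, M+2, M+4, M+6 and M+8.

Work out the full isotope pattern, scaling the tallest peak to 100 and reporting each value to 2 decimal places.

Iridium pattern (n=3): 0.05189512 : 0.26170165 : 0.43991135 : 0.24649188
Gallium pattern (n=1): 0.60108 : 0.39892
Convolve the two distributions (both contribute in 2-u steps):
  M: 0.05189512×0.60108 = 0.031193
  M+2: 0.05189512×0.39892 + 0.26170165×0.60108 = 0.178006
  M+4: 0.26170165×0.39892 + 0.43991135×0.60108 = 0.368820
  M+6: 0.43991135×0.39892 + 0.24649188×0.60108 = 0.323651
  M+8: 0.24649188×0.39892 = 0.098331
Scale to base peak (0.368820) = 100: 8.46 : 48.26 : 100.00 : 87.75 : 26.66

8.46 : 48.26 : 100.00 : 87.75 : 26.66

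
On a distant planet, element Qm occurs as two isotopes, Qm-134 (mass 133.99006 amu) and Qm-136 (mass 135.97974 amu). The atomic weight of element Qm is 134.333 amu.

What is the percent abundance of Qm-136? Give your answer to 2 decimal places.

Writing the weighted mean with unknown fraction x of Qm-134:
133.99006·x + 135.97974·(1 − x) = 134.333
(133.99006 − 135.97974)·x = 134.333 − 135.97974
x = -1.64674 / -1.98968 = 0.82764 → 82.76% Qm-134, 17.24% Qm-136.

17.24%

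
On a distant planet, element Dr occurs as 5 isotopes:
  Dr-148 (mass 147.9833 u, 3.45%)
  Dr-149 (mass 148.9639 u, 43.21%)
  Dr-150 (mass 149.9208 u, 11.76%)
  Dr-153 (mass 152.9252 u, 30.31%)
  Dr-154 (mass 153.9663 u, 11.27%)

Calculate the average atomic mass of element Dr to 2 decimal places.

150.81 u

The abundance-weighted mean is 0.0345 × 147.9833 + 0.4321 × 148.9639 + 0.1176 × 149.9208 + 0.3031 × 152.9252 + 0.1127 × 153.9663
= 5.10542 + 64.36730 + 17.63069 + 46.35163 + 17.35200 = 150.80704 u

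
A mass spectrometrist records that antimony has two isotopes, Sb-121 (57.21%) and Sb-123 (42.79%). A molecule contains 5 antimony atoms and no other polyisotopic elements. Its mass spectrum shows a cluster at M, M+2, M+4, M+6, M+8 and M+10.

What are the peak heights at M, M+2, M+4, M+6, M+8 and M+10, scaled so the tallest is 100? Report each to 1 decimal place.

17.9 : 66.8 : 100.0 : 74.8 : 28.0 : 4.2

Expanding (0.5721 + 0.4279)^5:
P(M) = 0.5721^5 = 0.061286
P(M+2) = 5 × 0.5721^4 × 0.4279^1 = 0.229192
P(M+4) = 10 × 0.5721^3 × 0.4279^2 = 0.342847
P(M+6) = 10 × 0.5721^2 × 0.4279^3 = 0.256431
P(M+8) = 5 × 0.5721^1 × 0.4279^4 = 0.095898
P(M+10) = 0.4279^5 = 0.014345
The M+4 peak is largest (0.342847); scaling to 100 gives 17.9 : 66.8 : 100.0 : 74.8 : 28.0 : 4.2.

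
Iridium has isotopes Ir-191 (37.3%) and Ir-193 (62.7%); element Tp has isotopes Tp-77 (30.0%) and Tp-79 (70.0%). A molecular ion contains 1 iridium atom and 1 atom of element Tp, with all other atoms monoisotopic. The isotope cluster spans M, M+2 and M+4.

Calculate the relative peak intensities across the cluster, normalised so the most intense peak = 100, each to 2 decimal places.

Iridium pattern (n=1): 0.3730 : 0.6270
Element Tp pattern (n=1): 0.3000 : 0.7000
Convolve the two distributions (both contribute in 2-u steps):
  M: 0.3730×0.3000 = 0.111900
  M+2: 0.3730×0.7000 + 0.6270×0.3000 = 0.449200
  M+4: 0.6270×0.7000 = 0.438900
Scale to base peak (0.449200) = 100: 24.91 : 100.00 : 97.71

24.91 : 100.00 : 97.71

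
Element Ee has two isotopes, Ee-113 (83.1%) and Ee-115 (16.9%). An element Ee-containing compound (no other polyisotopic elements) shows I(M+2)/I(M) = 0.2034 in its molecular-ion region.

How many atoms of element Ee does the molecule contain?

For n independent Ee atoms, I(M+2)/I(M) = n · (abundance Ee-115) / (abundance Ee-113) = n · 0.169/0.831.
n = 0.2034 × 0.831/0.169 = 1.00 ≈ 1

1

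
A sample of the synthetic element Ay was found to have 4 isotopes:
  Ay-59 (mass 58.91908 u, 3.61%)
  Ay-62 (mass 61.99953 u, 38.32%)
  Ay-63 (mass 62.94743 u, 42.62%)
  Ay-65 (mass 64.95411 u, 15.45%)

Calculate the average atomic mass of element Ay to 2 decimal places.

62.75 u

Average mass = Σ (abundance × isotope mass) = 0.0361 × 58.91908 + 0.3832 × 61.99953 + 0.4262 × 62.94743 + 0.1545 × 64.95411
= 2.126979 + 23.758220 + 26.828195 + 10.035410 = 62.748804 u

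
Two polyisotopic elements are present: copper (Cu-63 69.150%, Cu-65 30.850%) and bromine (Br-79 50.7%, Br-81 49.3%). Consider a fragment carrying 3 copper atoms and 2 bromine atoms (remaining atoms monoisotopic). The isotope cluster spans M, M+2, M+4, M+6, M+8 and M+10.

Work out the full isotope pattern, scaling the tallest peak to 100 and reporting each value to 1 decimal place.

24.1 : 79.2 : 100.0 : 60.7 : 17.8 : 2.0

Copper pattern (n=3): 0.33065611 : 0.44254842 : 0.19743483 : 0.02936064
Bromine pattern (n=2): 0.257049 : 0.499902 : 0.243049
Convolve the two distributions (both contribute in 2-u steps):
  M: 0.33065611×0.257049 = 0.084995
  M+2: 0.33065611×0.499902 + 0.44254842×0.257049 = 0.279052
  M+4: 0.33065611×0.243049 + 0.44254842×0.499902 + 0.19743483×0.257049 = 0.352347
  M+6: 0.44254842×0.243049 + 0.19743483×0.499902 + 0.02936064×0.257049 = 0.213806
  M+8: 0.19743483×0.243049 + 0.02936064×0.499902 = 0.062664
  M+10: 0.02936064×0.243049 = 0.007136
Scale to base peak (0.352347) = 100: 24.1 : 79.2 : 100.0 : 60.7 : 17.8 : 2.0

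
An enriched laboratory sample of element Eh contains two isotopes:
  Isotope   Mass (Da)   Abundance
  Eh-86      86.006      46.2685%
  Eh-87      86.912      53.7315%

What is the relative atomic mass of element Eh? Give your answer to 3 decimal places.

86.493 Da

Average mass = Σ (abundance × isotope mass) = 0.462685 × 86.006 + 0.537315 × 86.912
= 39.7937 + 46.6991 = 86.4928 Da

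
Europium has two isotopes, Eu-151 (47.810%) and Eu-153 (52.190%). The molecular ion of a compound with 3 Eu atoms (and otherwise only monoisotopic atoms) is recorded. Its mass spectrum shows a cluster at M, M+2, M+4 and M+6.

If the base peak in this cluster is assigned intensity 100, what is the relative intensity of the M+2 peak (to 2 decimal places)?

Binomial terms of (0.47810 + 0.52190)^3: M 0.1093, M+2 0.3579, M+4 0.3907, M+6 0.1422 → M+4 is the base peak.
P(M+4) = C(3,2) × 0.47810^1 × 0.52190^2 = 3 × 0.4781 × 0.27237961 = 0.390674 (base)
P(M+2) = C(3,1) × 0.47810^2 × 0.52190^1 = 3 × 0.22857961 × 0.5219 = 0.357887
Relative intensity = 0.357887 / 0.390674 × 100 = 91.61

91.61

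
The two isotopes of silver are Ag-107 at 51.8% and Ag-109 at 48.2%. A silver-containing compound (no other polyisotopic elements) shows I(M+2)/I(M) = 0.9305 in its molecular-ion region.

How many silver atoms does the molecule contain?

For n independent Ag atoms, I(M+2)/I(M) = n · (abundance Ag-109) / (abundance Ag-107) = n · 0.482/0.518.
n = 0.9305 × 0.518/0.482 = 1.00 ≈ 1

1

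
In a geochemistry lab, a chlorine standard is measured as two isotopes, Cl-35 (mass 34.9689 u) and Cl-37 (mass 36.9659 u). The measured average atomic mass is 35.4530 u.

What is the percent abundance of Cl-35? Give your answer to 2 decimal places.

With x = fraction of Cl-35 (so Cl-37 is 1 − x):
34.9689·x + 36.9659·(1 − x) = 35.4530
(34.9689 − 36.9659)·x = 35.4530 − 36.9659
x = -1.5129 / -1.9970 = 0.75759 → 75.76% Cl-35, 24.24% Cl-37.

75.76%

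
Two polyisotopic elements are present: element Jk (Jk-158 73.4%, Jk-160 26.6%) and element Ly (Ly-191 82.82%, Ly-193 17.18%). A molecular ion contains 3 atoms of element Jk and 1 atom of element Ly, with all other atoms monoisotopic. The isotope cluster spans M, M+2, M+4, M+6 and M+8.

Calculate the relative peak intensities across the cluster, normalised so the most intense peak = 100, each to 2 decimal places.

77.24 : 100.00 : 47.85 : 9.99 : 0.76

Element Jk pattern (n=3): 0.3954469 : 0.42992729 : 0.15580471 : 0.0188211
Element Ly pattern (n=1): 0.8282 : 0.1718
Convolve the two distributions (both contribute in 2-u steps):
  M: 0.3954469×0.8282 = 0.327509
  M+2: 0.3954469×0.1718 + 0.42992729×0.8282 = 0.424004
  M+4: 0.42992729×0.1718 + 0.15580471×0.8282 = 0.202899
  M+6: 0.15580471×0.1718 + 0.0188211×0.8282 = 0.042355
  M+8: 0.0188211×0.1718 = 0.003233
Scale to base peak (0.424004) = 100: 77.24 : 100.00 : 47.85 : 9.99 : 0.76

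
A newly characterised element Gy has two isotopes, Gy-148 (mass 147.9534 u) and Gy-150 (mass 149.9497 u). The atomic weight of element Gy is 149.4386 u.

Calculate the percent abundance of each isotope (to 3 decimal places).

With x = fraction of Gy-148 (so Gy-150 is 1 − x):
147.9534·x + 149.9497·(1 − x) = 149.4386
(147.9534 − 149.9497)·x = 149.4386 − 149.9497
x = -0.5111 / -1.9963 = 0.25602 → 25.602% Gy-148, 74.398% Gy-150.

Gy-148: 25.602%, Gy-150: 74.398%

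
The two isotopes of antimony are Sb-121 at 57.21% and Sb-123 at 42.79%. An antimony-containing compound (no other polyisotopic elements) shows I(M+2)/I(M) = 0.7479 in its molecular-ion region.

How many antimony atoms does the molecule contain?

For n independent Sb atoms, I(M+2)/I(M) = n · (abundance Sb-123) / (abundance Sb-121) = n · 0.4279/0.5721.
n = 0.7479 × 0.5721/0.4279 = 1.00 ≈ 1

1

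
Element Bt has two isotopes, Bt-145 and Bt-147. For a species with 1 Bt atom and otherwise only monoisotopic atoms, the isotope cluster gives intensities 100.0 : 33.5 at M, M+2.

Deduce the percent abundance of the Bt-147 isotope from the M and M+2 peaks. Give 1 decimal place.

Let p = fractional abundance of Bt-145. I(M+2)/I(M) = [C(1,1)·p^0·(1−p)] / p^1 = 1·(1−p)/p = 33.5/100.0 = 0.3350
(1−p)/p = 0.3350/1 = 0.3350  ⇒  p = 1/(1 + 0.3350) = 0.7491
Bt-145: 74.9%, Bt-147: 25.1%.

25.1%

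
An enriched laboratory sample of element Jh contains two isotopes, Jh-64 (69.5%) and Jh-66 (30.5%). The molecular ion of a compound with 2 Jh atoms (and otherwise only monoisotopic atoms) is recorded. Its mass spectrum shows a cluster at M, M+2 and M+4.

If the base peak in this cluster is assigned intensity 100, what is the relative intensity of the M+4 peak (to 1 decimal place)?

19.3

Binomial terms of (0.695 + 0.305)^2: M 0.4830, M+2 0.4240, M+4 0.0930 → M is the base peak.
P(M) = C(2,0) × 0.695^2 × 0.305^0 = 1 × 0.483025 × 1.0000 = 0.483025 (base)
P(M+4) = C(2,2) × 0.695^0 × 0.305^2 = 1 × 1.0000 × 0.093025 = 0.093025
Relative intensity = 0.093025 / 0.483025 × 100 = 19.3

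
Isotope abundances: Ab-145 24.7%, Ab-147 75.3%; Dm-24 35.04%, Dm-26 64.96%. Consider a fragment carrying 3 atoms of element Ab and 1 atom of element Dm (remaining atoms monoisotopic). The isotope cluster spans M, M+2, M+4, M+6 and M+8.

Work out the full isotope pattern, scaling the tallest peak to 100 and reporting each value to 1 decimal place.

1.2 : 13.7 : 56.0 : 100.0 : 65.6

Element Ab pattern (n=3): 0.01506922 : 0.13781933 : 0.42015367 : 0.42695778
Element Dm pattern (n=1): 0.3504 : 0.6496
Convolve the two distributions (both contribute in 2-u steps):
  M: 0.01506922×0.3504 = 0.005280
  M+2: 0.01506922×0.6496 + 0.13781933×0.3504 = 0.058081
  M+4: 0.13781933×0.6496 + 0.42015367×0.3504 = 0.236749
  M+6: 0.42015367×0.6496 + 0.42695778×0.3504 = 0.422538
  M+8: 0.42695778×0.6496 = 0.277352
Scale to base peak (0.422538) = 100: 1.2 : 13.7 : 56.0 : 100.0 : 65.6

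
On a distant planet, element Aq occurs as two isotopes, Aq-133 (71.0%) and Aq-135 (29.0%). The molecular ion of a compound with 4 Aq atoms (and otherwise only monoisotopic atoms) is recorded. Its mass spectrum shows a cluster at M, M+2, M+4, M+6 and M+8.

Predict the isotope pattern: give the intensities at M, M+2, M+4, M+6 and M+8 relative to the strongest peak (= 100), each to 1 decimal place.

Expanding (0.710 + 0.290)^4:
P(M) = 0.710^4 = 0.254117
P(M+2) = 4 × 0.710^3 × 0.290^1 = 0.415177
P(M+4) = 6 × 0.710^2 × 0.290^2 = 0.254369
P(M+6) = 4 × 0.710^1 × 0.290^3 = 0.069265
P(M+8) = 0.290^4 = 0.007073
The M+2 peak is largest (0.415177); scaling to 100 gives 61.2 : 100.0 : 61.3 : 16.7 : 1.7.

61.2 : 100.0 : 61.3 : 16.7 : 1.7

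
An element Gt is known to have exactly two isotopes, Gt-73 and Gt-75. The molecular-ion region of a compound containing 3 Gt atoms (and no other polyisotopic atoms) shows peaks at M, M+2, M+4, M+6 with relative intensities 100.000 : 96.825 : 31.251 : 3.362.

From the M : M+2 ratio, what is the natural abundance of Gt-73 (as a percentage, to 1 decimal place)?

75.6%

Let p = fractional abundance of Gt-73. I(M+2)/I(M) = [C(3,1)·p^2·(1−p)] / p^3 = 3·(1−p)/p = 96.825/100.000 = 0.9683
(1−p)/p = 0.9683/3 = 0.3228  ⇒  p = 1/(1 + 0.3228) = 0.7560
Gt-73: 75.6%, Gt-75: 24.4%.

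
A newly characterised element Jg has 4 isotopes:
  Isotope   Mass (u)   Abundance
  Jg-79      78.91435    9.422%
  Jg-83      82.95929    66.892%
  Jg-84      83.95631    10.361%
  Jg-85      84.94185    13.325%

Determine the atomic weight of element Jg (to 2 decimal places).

Weight each isotope mass by its fractional abundance: 0.09422 × 78.91435 + 0.66892 × 82.95929 + 0.10361 × 83.95631 + 0.13325 × 84.94185
= 7.435310 + 55.493128 + 8.698713 + 11.318502 = 82.945653 u

82.95 u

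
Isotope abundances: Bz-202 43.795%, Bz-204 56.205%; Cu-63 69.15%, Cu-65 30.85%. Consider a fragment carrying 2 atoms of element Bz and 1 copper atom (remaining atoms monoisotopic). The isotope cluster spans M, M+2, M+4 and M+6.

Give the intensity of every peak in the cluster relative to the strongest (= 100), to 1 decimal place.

33.2 : 100.0 : 92.7 : 24.4

Element Bz pattern (n=2): 0.1918002 : 0.49229959 : 0.3159002
Copper pattern (n=1): 0.6915 : 0.3085
Convolve the two distributions (both contribute in 2-u steps):
  M: 0.1918002×0.6915 = 0.132630
  M+2: 0.1918002×0.3085 + 0.49229959×0.6915 = 0.399596
  M+4: 0.49229959×0.3085 + 0.3159002×0.6915 = 0.370319
  M+6: 0.3159002×0.3085 = 0.097455
Scale to base peak (0.399596) = 100: 33.2 : 100.0 : 92.7 : 24.4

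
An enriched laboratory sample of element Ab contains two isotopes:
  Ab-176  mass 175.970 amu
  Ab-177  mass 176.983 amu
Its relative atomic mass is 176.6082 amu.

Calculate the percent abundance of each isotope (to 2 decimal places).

Ab-176: 37.00%, Ab-177: 63.00%

With x = fraction of Ab-176 (so Ab-177 is 1 − x):
175.970·x + 176.983·(1 − x) = 176.6082
(175.970 − 176.983)·x = 176.6082 − 176.983
x = -0.3748 / -1.013 = 0.36999 → 37.00% Ab-176, 63.00% Ab-177.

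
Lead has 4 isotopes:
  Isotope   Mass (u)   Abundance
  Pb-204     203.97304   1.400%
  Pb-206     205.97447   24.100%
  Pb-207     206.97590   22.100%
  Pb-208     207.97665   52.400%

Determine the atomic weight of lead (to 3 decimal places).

Weight each isotope mass by its fractional abundance: 0.01400 × 203.97304 + 0.24100 × 205.97447 + 0.22100 × 206.97590 + 0.52400 × 207.97665
= 2.855623 + 49.639847 + 45.741674 + 108.979765 = 207.216909 u

207.217 u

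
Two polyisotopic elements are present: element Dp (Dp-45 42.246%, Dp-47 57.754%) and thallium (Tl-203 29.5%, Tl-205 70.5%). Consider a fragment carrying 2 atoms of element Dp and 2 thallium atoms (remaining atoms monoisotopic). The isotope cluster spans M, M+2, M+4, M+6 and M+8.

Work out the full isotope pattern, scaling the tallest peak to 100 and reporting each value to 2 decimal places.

Element Dp pattern (n=2): 0.17847245 : 0.4879751 : 0.33355245
Thallium pattern (n=2): 0.087025 : 0.41595 : 0.497025
Convolve the two distributions (both contribute in 2-u steps):
  M: 0.17847245×0.087025 = 0.015532
  M+2: 0.17847245×0.41595 + 0.4879751×0.087025 = 0.116702
  M+4: 0.17847245×0.497025 + 0.4879751×0.41595 + 0.33355245×0.087025 = 0.320706
  M+6: 0.4879751×0.497025 + 0.33355245×0.41595 = 0.381277
  M+8: 0.33355245×0.497025 = 0.165784
Scale to base peak (0.381277) = 100: 4.07 : 30.61 : 84.11 : 100.00 : 43.48

4.07 : 30.61 : 84.11 : 100.00 : 43.48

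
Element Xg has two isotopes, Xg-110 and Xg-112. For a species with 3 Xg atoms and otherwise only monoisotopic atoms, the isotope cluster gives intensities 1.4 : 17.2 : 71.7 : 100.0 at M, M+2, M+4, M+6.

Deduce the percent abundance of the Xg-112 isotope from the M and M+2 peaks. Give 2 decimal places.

80.37%

Let p = fractional abundance of Xg-110. I(M+2)/I(M) = [C(3,1)·p^2·(1−p)] / p^3 = 3·(1−p)/p = 17.2/1.4 = 12.2857
(1−p)/p = 12.2857/3 = 4.0952  ⇒  p = 1/(1 + 4.0952) = 0.1963
Xg-110: 19.63%, Xg-112: 80.37%.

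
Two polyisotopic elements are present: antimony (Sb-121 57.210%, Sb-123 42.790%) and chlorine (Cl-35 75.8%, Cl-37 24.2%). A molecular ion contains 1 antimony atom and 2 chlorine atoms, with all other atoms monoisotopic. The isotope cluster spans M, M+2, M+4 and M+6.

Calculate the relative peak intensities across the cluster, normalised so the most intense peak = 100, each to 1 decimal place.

72.1 : 100.0 : 41.8 : 5.5

Antimony pattern (n=1): 0.5721 : 0.4279
Chlorine pattern (n=2): 0.574564 : 0.366872 : 0.058564
Convolve the two distributions (both contribute in 2-u steps):
  M: 0.5721×0.574564 = 0.328708
  M+2: 0.5721×0.366872 + 0.4279×0.574564 = 0.455743
  M+4: 0.5721×0.058564 + 0.4279×0.366872 = 0.190489
  M+6: 0.4279×0.058564 = 0.025060
Scale to base peak (0.455743) = 100: 72.1 : 100.0 : 41.8 : 5.5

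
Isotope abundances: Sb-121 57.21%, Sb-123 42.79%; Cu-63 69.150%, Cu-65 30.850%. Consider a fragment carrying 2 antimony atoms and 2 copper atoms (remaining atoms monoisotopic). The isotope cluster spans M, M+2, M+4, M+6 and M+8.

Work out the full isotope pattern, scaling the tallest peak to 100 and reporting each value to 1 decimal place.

Antimony pattern (n=2): 0.32729841 : 0.48960318 : 0.18309841
Copper pattern (n=2): 0.47817225 : 0.4266555 : 0.09517225
Convolve the two distributions (both contribute in 2-u steps):
  M: 0.32729841×0.47817225 = 0.156505
  M+2: 0.32729841×0.4266555 + 0.48960318×0.47817225 = 0.373758
  M+4: 0.32729841×0.09517225 + 0.48960318×0.4266555 + 0.18309841×0.47817225 = 0.327594
  M+6: 0.48960318×0.09517225 + 0.18309841×0.4266555 = 0.124717
  M+8: 0.18309841×0.09517225 = 0.017426
Scale to base peak (0.373758) = 100: 41.9 : 100.0 : 87.6 : 33.4 : 4.7

41.9 : 100.0 : 87.6 : 33.4 : 4.7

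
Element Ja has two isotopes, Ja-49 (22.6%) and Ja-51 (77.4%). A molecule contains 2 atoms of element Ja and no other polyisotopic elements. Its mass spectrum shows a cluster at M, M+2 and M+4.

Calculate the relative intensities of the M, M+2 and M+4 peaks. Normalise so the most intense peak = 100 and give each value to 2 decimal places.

8.53 : 58.40 : 100.00

Expanding (0.226 + 0.774)^2:
P(M) = 0.226^2 = 0.051076
P(M+2) = 2 × 0.226^1 × 0.774^1 = 0.349848
P(M+4) = 0.774^2 = 0.599076
The M+4 peak is largest (0.599076); scaling to 100 gives 8.53 : 58.40 : 100.00.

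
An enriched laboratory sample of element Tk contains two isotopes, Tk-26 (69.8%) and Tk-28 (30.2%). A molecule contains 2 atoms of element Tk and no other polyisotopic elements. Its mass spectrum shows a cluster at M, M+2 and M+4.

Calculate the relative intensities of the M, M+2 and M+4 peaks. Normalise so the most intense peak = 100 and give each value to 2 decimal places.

100.00 : 86.53 : 18.72

Expanding (0.698 + 0.302)^2:
P(M) = 0.698^2 = 0.487204
P(M+2) = 2 × 0.698^1 × 0.302^1 = 0.421592
P(M+4) = 0.302^2 = 0.091204
The M peak is largest (0.487204); scaling to 100 gives 100.00 : 86.53 : 18.72.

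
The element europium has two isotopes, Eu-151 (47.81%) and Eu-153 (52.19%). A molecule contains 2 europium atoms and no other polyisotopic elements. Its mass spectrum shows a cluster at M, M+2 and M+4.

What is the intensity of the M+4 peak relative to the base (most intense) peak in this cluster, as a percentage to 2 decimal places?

Term probabilities: M 0.2286, M+2 0.4990, M+4 0.2724. Base peak = M+2.
P(M+2) = C(2,1) × 0.4781^1 × 0.5219^1 = 2 × 0.4781 × 0.5219 = 0.499041 (base)
P(M+4) = C(2,2) × 0.4781^0 × 0.5219^2 = 1 × 1.0000 × 0.27237961 = 0.272380
Relative intensity = 0.272380 / 0.499041 × 100 = 54.58

54.58%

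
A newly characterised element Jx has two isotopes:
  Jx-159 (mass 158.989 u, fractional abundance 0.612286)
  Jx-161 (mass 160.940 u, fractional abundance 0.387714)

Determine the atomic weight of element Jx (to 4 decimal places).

159.7454 u

Weight each isotope mass by its fractional abundance: 0.612286 × 158.989 + 0.387714 × 160.940
= 97.34674 + 62.39869 = 159.74543 u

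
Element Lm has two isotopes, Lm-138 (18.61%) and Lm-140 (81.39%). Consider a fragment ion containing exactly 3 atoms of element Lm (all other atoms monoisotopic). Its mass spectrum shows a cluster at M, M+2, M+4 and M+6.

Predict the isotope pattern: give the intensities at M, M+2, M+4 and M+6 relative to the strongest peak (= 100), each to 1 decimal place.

The 3 Lm atoms are independent, so intensities follow the terms of (0.1861 + 0.8139)^3.
P(M) = 0.1861^3 = 0.006445
P(M+2) = 3 × 0.1861^2 × 0.8139^1 = 0.084564
P(M+4) = 3 × 0.1861^1 × 0.8139^2 = 0.369836
P(M+6) = 0.8139^3 = 0.539154
The M+6 peak is largest (0.539154); scaling to 100 gives 1.2 : 15.7 : 68.6 : 100.0.

1.2 : 15.7 : 68.6 : 100.0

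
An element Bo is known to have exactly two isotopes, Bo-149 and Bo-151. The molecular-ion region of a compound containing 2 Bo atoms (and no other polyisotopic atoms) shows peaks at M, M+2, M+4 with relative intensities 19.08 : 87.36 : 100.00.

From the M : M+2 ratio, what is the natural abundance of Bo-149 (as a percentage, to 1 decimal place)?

30.4%

Write p for the Bo-149 fraction. I(M+2)/I(M) = [C(2,1)·p^1·(1−p)] / p^2 = 2·(1−p)/p = 87.36/19.08 = 4.5786
(1−p)/p = 4.5786/2 = 2.2893  ⇒  p = 1/(1 + 2.2893) = 0.3040
Bo-149: 30.4%, Bo-151: 69.6%.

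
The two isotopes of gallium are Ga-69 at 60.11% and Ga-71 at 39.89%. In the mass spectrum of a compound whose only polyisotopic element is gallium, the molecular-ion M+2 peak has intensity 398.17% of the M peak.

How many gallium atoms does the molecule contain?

The M+2/M ratio from n Ga atoms is n · q/p = n · 0.3989/0.6011.
n = 3.9817 × 0.6011/0.3989 = 6.00 ≈ 6

6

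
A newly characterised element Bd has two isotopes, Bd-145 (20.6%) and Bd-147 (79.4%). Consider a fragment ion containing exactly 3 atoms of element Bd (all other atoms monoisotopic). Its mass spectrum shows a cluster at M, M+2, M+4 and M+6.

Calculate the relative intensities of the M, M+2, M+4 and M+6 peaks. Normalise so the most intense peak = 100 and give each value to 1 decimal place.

Each Bd atom is independently Bd-145 (p = 0.206) or Bd-147 (q = 0.794); the cluster is the binomial expansion (p + q)^3.
P(M) = 0.206^3 = 0.008742
P(M+2) = 3 × 0.206^2 × 0.794^1 = 0.101083
P(M+4) = 3 × 0.206^1 × 0.794^2 = 0.389609
P(M+6) = 0.794^3 = 0.500566
The M+6 peak is largest (0.500566); scaling to 100 gives 1.7 : 20.2 : 77.8 : 100.0.

1.7 : 20.2 : 77.8 : 100.0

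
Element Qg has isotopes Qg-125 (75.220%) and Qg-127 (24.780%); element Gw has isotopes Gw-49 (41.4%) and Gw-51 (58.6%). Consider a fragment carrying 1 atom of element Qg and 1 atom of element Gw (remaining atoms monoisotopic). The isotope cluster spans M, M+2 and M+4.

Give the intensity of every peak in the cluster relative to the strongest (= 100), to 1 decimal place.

Element Qg pattern (n=1): 0.7522 : 0.2478
Element Gw pattern (n=1): 0.4140 : 0.5860
Convolve the two distributions (both contribute in 2-u steps):
  M: 0.7522×0.4140 = 0.311411
  M+2: 0.7522×0.5860 + 0.2478×0.4140 = 0.543378
  M+4: 0.2478×0.5860 = 0.145211
Scale to base peak (0.543378) = 100: 57.3 : 100.0 : 26.7

57.3 : 100.0 : 26.7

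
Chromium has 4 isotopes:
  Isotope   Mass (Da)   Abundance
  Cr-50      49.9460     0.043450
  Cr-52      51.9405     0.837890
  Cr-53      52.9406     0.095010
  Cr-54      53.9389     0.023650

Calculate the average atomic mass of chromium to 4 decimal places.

Average mass = Σ (abundance × isotope mass) = 0.043450 × 49.9460 + 0.837890 × 51.9405 + 0.095010 × 52.9406 + 0.023650 × 53.9389
= 2.17015 + 43.52043 + 5.02989 + 1.27565 = 51.99612 Da

51.9961 Da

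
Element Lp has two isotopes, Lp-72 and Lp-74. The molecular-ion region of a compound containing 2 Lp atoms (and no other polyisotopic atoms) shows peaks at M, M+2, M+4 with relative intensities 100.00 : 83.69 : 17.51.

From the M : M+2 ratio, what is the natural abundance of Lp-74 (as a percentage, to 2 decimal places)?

If p is the fraction of Lp that is Lp-72, then I(M+2)/I(M) = [C(2,1)·p^1·(1−p)] / p^2 = 2·(1−p)/p = 83.69/100.00 = 0.8369
(1−p)/p = 0.8369/2 = 0.4184  ⇒  p = 1/(1 + 0.4184) = 0.7050
Lp-72: 70.50%, Lp-74: 29.50%.

29.50%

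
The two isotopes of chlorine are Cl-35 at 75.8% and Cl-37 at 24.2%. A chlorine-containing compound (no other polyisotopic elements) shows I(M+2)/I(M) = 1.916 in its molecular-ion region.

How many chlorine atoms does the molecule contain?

With n Cl atoms, P(M+2)/P(M) = C(n,1)·p^(n−1)q / p^n = n·q/p = n · 0.242/0.758.
n = 1.916 × 0.758/0.242 = 6.00 ≈ 6

6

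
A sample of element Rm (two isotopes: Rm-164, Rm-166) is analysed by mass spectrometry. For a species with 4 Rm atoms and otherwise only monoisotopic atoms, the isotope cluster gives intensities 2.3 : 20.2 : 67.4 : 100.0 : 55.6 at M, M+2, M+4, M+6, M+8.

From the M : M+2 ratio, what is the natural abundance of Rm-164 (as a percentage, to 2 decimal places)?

31.29%

Let p = fractional abundance of Rm-164. I(M+2)/I(M) = [C(4,1)·p^3·(1−p)] / p^4 = 4·(1−p)/p = 20.2/2.3 = 8.7826
(1−p)/p = 8.7826/4 = 2.1957  ⇒  p = 1/(1 + 2.1957) = 0.3129
Rm-164: 31.29%, Rm-166: 68.71%.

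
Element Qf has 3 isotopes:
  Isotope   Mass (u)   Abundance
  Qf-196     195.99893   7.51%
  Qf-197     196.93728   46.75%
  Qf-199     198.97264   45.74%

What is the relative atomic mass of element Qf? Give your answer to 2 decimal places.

197.80 u

Weight each isotope mass by its fractional abundance: 0.0751 × 195.99893 + 0.4675 × 196.93728 + 0.4574 × 198.97264
= 14.719520 + 92.068178 + 91.010086 = 197.797784 u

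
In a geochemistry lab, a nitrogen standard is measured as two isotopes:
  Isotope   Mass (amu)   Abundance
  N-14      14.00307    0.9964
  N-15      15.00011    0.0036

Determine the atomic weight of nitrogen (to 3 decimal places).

14.007 amu

Average mass = Σ (abundance × isotope mass) = 0.9964 × 14.00307 + 0.0036 × 15.00011
= 13.952659 + 0.054000 = 14.006659 amu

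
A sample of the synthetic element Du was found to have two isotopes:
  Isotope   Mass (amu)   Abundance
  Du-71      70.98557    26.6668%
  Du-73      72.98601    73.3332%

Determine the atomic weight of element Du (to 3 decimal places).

The abundance-weighted mean is 0.266668 × 70.98557 + 0.733332 × 72.98601
= 18.929580 + 53.522977 = 72.452557 amu

72.453 amu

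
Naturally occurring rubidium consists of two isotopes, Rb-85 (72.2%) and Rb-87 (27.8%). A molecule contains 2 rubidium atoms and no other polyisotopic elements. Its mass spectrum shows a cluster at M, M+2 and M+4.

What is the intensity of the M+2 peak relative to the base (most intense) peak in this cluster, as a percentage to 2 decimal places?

77.01%

Binomial terms of (0.722 + 0.278)^2: M 0.5213, M+2 0.4014, M+4 0.0773 → M is the base peak.
P(M) = C(2,0) × 0.722^2 × 0.278^0 = 1 × 0.521284 × 1.0000 = 0.521284 (base)
P(M+2) = C(2,1) × 0.722^1 × 0.278^1 = 2 × 0.7220 × 0.2780 = 0.401432
Relative intensity = 0.401432 / 0.521284 × 100 = 77.01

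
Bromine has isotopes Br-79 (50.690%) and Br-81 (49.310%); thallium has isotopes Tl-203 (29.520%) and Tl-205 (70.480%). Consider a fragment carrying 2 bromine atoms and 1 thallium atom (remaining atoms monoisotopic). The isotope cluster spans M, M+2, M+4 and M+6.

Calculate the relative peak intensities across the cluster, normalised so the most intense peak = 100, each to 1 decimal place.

Bromine pattern (n=2): 0.25694761 : 0.49990478 : 0.24314761
Thallium pattern (n=1): 0.2952 : 0.7048
Convolve the two distributions (both contribute in 2-u steps):
  M: 0.25694761×0.2952 = 0.075851
  M+2: 0.25694761×0.7048 + 0.49990478×0.2952 = 0.328669
  M+4: 0.49990478×0.7048 + 0.24314761×0.2952 = 0.424110
  M+6: 0.24314761×0.7048 = 0.171370
Scale to base peak (0.424110) = 100: 17.9 : 77.5 : 100.0 : 40.4

17.9 : 77.5 : 100.0 : 40.4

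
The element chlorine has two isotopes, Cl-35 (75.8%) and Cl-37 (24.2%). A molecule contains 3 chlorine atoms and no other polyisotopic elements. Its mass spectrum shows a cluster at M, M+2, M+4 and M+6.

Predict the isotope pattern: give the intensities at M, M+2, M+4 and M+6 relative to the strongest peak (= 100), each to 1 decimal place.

The 3 Cl atoms are independent, so intensities follow the terms of (0.758 + 0.242)^3.
P(M) = 0.758^3 = 0.435520
P(M+2) = 3 × 0.758^2 × 0.242^1 = 0.417133
P(M+4) = 3 × 0.758^1 × 0.242^2 = 0.133175
P(M+6) = 0.242^3 = 0.014172
The M peak is largest (0.435520); scaling to 100 gives 100.0 : 95.8 : 30.6 : 3.3.

100.0 : 95.8 : 30.6 : 3.3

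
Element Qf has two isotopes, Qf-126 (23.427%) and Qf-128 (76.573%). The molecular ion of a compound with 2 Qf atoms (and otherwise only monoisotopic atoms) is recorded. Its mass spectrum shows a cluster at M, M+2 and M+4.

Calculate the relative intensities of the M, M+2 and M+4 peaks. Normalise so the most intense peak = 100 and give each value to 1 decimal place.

9.4 : 61.2 : 100.0

Each Qf atom is independently Qf-126 (p = 0.23427) or Qf-128 (q = 0.76573); the cluster is the binomial expansion (p + q)^2.
P(M) = 0.23427^2 = 0.054882
P(M+2) = 2 × 0.23427^1 × 0.76573^1 = 0.358775
P(M+4) = 0.76573^2 = 0.586342
The M+4 peak is largest (0.586342); scaling to 100 gives 9.4 : 61.2 : 100.0.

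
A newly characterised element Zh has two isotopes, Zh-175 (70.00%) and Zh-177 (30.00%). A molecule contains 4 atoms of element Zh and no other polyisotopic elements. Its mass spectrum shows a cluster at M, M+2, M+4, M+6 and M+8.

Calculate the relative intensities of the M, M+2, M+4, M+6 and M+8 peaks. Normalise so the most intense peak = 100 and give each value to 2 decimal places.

58.33 : 100.00 : 64.29 : 18.37 : 1.97

The 4 Zh atoms are independent, so intensities follow the terms of (0.7000 + 0.3000)^4.
P(M) = 0.7000^4 = 0.240100
P(M+2) = 4 × 0.7000^3 × 0.3000^1 = 0.411600
P(M+4) = 6 × 0.7000^2 × 0.3000^2 = 0.264600
P(M+6) = 4 × 0.7000^1 × 0.3000^3 = 0.075600
P(M+8) = 0.3000^4 = 0.008100
The M+2 peak is largest (0.411600); scaling to 100 gives 58.33 : 100.00 : 64.29 : 18.37 : 1.97.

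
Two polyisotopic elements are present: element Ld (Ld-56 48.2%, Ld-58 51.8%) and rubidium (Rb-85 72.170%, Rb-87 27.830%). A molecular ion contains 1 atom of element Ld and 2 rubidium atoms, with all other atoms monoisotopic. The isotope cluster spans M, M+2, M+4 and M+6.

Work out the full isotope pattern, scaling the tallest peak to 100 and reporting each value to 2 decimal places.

Element Ld pattern (n=1): 0.4820 : 0.5180
Rubidium pattern (n=2): 0.52085089 : 0.40169822 : 0.07745089
Convolve the two distributions (both contribute in 2-u steps):
  M: 0.4820×0.52085089 = 0.251050
  M+2: 0.4820×0.40169822 + 0.5180×0.52085089 = 0.463419
  M+4: 0.4820×0.07745089 + 0.5180×0.40169822 = 0.245411
  M+6: 0.5180×0.07745089 = 0.040120
Scale to base peak (0.463419) = 100: 54.17 : 100.00 : 52.96 : 8.66

54.17 : 100.00 : 52.96 : 8.66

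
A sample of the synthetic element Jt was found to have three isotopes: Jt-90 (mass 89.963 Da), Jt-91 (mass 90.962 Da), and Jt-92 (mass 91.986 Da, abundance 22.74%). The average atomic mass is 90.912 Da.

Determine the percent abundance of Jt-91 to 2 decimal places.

48.95%

Let x and y be the fractions of Jt-90 and Jt-91. Then x + y = 1 − 0.2274 = 0.7726 and 89.963x + 90.962y = 90.912 − 0.2274×91.986 = 69.9943836.
Substituting: 89.963x + 90.962(0.7726 − x) = 69.9943836
(89.963 − 90.962)x = -0.2828576  ⇒  x = 0.28314, y = 0.48946
Jt-90: 28.31%, Jt-91: 48.95%.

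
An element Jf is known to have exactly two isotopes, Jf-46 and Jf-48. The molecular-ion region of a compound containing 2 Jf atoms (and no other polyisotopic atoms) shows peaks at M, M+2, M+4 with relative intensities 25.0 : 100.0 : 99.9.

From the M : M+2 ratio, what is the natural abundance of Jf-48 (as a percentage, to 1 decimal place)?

66.7%

Let p = fractional abundance of Jf-46. I(M+2)/I(M) = [C(2,1)·p^1·(1−p)] / p^2 = 2·(1−p)/p = 100.0/25.0 = 4.0000
(1−p)/p = 4.0000/2 = 2.0000  ⇒  p = 1/(1 + 2.0000) = 0.3333
Jf-46: 33.3%, Jf-48: 66.7%.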